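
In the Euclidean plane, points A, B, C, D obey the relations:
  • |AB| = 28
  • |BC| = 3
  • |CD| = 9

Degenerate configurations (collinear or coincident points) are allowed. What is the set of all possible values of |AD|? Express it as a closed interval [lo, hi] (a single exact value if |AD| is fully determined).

|AD| ∈ [16, 40]  (≈ [16.0000, 40.0000])

|AB| ∈ {28}
|BC| ∈ {3}
|CD| ∈ {9}
|AC| ∈ [25, 31]
|BD| ∈ [6, 12]
|AD| ∈ [16, 40]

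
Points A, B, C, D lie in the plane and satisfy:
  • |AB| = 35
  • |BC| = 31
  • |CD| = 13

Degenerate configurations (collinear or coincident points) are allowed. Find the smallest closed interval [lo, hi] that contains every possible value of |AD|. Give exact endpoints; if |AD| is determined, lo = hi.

|AD| ∈ [0, 79]  (≈ [0.0000, 79.0000])

|AB| ∈ {35}
|BC| ∈ {31}
|CD| ∈ {13}
|AC| ∈ [4, 66]
|BD| ∈ [18, 44]
|AD| ∈ [0, 79]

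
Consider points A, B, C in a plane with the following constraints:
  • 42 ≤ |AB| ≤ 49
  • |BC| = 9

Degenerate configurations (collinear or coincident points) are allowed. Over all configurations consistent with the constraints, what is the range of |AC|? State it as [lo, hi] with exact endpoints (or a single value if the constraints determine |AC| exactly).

|AC| ∈ [33, 58]  (≈ [33.0000, 58.0000])

|AB| ∈ [42, 49]
|BC| ∈ {9}
|AC| ∈ [33, 58]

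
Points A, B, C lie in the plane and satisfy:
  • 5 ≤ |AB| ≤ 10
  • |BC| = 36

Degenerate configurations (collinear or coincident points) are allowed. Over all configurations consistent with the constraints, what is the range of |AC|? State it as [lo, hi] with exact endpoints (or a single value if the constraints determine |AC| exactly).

|AC| ∈ [26, 46]  (≈ [26.0000, 46.0000])

|AB| ∈ [5, 10]
|BC| ∈ {36}
|AC| ∈ [26, 46]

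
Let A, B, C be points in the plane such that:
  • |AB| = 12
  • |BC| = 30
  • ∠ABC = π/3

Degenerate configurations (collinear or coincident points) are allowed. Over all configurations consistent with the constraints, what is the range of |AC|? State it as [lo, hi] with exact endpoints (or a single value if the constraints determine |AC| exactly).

|AB| ∈ {12}
|BC| ∈ {30}
|AC| ∈ {6·√(19)}

|AC| = 6·√(19)  (≈ 26.1534)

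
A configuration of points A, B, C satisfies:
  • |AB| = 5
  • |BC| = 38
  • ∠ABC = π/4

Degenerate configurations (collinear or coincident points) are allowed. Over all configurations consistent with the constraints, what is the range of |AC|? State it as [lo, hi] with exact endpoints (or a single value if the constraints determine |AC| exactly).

|AC| = √(1469 - 190·√(2))  (≈ 34.6453)

|AB| ∈ {5}
|BC| ∈ {38}
|AC| ∈ {√(1469 - 190·√(2))}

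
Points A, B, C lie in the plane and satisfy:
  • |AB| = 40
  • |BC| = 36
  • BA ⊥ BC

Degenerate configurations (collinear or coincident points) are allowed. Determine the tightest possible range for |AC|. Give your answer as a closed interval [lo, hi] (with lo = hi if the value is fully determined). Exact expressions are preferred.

|AB| ∈ {40}
|BC| ∈ {36}
|AC| ∈ {4·√(181)}

|AC| = 4·√(181)  (≈ 53.8145)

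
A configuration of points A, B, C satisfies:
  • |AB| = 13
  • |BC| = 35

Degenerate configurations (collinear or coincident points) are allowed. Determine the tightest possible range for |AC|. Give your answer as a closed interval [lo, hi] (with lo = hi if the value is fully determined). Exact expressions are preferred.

|AC| ∈ [22, 48]  (≈ [22.0000, 48.0000])

|AB| ∈ {13}
|BC| ∈ {35}
|AC| ∈ [22, 48]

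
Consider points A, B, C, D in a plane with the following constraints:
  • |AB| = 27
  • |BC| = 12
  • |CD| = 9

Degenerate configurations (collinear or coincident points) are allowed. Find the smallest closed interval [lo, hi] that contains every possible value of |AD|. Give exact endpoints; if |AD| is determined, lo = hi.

|AD| ∈ [6, 48]  (≈ [6.0000, 48.0000])

|AB| ∈ {27}
|BC| ∈ {12}
|CD| ∈ {9}
|AC| ∈ [15, 39]
|BD| ∈ [3, 21]
|AD| ∈ [6, 48]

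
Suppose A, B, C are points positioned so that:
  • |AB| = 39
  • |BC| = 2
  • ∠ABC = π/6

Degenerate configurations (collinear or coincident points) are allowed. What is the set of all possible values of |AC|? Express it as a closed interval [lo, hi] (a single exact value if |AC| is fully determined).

|AB| ∈ {39}
|BC| ∈ {2}
|AC| ∈ {√(1525 - 78·√(3))}

|AC| = √(1525 - 78·√(3))  (≈ 37.2814)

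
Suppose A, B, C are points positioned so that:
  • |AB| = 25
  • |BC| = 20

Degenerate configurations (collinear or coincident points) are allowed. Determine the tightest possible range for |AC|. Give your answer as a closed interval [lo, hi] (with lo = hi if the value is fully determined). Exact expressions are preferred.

|AC| ∈ [5, 45]  (≈ [5.0000, 45.0000])

|AB| ∈ {25}
|BC| ∈ {20}
|AC| ∈ [5, 45]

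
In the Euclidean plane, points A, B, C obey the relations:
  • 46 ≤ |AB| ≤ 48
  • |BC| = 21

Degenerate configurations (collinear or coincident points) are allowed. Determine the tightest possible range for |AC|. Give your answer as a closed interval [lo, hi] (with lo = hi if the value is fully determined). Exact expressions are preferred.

|AC| ∈ [25, 69]  (≈ [25.0000, 69.0000])

|AB| ∈ [46, 48]
|BC| ∈ {21}
|AC| ∈ [25, 69]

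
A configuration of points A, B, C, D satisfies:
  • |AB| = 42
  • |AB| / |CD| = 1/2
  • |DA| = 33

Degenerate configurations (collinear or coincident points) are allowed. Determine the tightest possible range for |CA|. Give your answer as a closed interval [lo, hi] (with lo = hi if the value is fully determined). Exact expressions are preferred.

|CA| ∈ [51, 117]  (≈ [51.0000, 117.0000])

|AB| ∈ {42}
|AD| ∈ {33}
|CD| ∈ {84}
|BD| ∈ [9, 75]
|AC| ∈ [51, 117]
|BC| ∈ [9, 159]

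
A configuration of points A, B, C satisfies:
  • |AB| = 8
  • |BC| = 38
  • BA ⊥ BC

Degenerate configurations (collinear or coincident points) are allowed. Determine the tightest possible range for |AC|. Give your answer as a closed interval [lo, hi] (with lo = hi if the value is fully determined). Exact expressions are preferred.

|AB| ∈ {8}
|BC| ∈ {38}
|AC| ∈ {2·√(377)}

|AC| = 2·√(377)  (≈ 38.8330)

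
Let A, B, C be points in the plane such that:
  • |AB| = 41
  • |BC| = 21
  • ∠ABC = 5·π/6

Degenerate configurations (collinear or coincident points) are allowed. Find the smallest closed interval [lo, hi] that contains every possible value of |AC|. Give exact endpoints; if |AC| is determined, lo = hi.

|AB| ∈ {41}
|BC| ∈ {21}
|AC| ∈ {√(861·√(3) + 2122)}

|AC| = √(861·√(3) + 2122)  (≈ 60.1107)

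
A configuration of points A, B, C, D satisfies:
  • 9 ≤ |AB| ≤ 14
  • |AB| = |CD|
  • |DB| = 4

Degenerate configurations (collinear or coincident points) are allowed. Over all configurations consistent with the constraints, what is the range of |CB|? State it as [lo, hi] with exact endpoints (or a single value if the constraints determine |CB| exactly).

|AB| ∈ [9, 14]
|BD| ∈ {4}
|CD| ∈ [9, 14]
|AD| ∈ [5, 18]
|BC| ∈ [5, 18]
|AC| ∈ [0, 32]

|CB| ∈ [5, 18]  (≈ [5.0000, 18.0000])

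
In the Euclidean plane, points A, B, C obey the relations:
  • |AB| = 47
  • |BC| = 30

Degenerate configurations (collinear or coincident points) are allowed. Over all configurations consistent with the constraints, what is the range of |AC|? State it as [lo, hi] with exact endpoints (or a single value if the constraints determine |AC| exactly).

|AC| ∈ [17, 77]  (≈ [17.0000, 77.0000])

|AB| ∈ {47}
|BC| ∈ {30}
|AC| ∈ [17, 77]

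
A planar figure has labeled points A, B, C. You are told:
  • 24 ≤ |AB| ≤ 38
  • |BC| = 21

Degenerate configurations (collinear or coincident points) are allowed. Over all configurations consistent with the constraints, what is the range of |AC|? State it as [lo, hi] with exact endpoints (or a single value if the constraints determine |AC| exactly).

|AB| ∈ [24, 38]
|BC| ∈ {21}
|AC| ∈ [3, 59]

|AC| ∈ [3, 59]  (≈ [3.0000, 59.0000])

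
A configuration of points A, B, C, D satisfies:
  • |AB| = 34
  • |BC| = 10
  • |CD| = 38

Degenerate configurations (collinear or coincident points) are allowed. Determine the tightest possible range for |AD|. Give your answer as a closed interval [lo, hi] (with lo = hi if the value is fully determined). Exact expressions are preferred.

|AB| ∈ {34}
|BC| ∈ {10}
|CD| ∈ {38}
|AC| ∈ [24, 44]
|BD| ∈ [28, 48]
|AD| ∈ [0, 82]

|AD| ∈ [0, 82]  (≈ [0.0000, 82.0000])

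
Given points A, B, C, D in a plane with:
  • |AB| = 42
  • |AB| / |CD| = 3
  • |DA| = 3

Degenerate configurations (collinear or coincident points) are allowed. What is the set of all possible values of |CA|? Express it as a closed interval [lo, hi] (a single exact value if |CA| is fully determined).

|CA| ∈ [11, 17]  (≈ [11.0000, 17.0000])

|AB| ∈ {42}
|AD| ∈ {3}
|CD| ∈ {14}
|BD| ∈ [39, 45]
|AC| ∈ [11, 17]
|BC| ∈ [25, 59]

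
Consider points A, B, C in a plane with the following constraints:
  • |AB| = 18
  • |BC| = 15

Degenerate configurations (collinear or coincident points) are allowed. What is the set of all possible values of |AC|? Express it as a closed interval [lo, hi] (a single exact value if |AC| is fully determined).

|AB| ∈ {18}
|BC| ∈ {15}
|AC| ∈ [3, 33]

|AC| ∈ [3, 33]  (≈ [3.0000, 33.0000])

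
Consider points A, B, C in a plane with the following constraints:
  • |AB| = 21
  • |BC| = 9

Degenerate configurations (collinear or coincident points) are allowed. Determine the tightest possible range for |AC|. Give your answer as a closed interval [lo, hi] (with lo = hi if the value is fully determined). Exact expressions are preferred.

|AB| ∈ {21}
|BC| ∈ {9}
|AC| ∈ [12, 30]

|AC| ∈ [12, 30]  (≈ [12.0000, 30.0000])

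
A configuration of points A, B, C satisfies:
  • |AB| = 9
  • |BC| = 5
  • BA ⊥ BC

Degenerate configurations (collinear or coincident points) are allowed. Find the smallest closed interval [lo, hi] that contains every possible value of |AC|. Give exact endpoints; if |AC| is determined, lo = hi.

|AC| = √(106)  (≈ 10.2956)

|AB| ∈ {9}
|BC| ∈ {5}
|AC| ∈ {√(106)}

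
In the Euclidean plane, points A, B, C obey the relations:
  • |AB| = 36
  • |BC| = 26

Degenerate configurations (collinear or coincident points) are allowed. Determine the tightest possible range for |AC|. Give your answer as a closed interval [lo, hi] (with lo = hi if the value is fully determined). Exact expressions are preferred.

|AB| ∈ {36}
|BC| ∈ {26}
|AC| ∈ [10, 62]

|AC| ∈ [10, 62]  (≈ [10.0000, 62.0000])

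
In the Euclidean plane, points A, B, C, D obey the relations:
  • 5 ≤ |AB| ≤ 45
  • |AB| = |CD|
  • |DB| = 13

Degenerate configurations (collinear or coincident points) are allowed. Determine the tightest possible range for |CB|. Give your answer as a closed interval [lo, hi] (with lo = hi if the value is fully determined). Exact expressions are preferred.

|AB| ∈ [5, 45]
|BD| ∈ {13}
|CD| ∈ [5, 45]
|AD| ∈ [0, 58]
|BC| ∈ [0, 58]
|AC| ∈ [0, 103]

|CB| ∈ [0, 58]  (≈ [0.0000, 58.0000])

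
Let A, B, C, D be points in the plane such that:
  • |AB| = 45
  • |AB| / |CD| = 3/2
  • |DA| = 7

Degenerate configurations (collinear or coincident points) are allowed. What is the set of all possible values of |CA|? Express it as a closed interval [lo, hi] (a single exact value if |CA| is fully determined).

|AB| ∈ {45}
|AD| ∈ {7}
|CD| ∈ {30}
|BD| ∈ [38, 52]
|AC| ∈ [23, 37]
|BC| ∈ [8, 82]

|CA| ∈ [23, 37]  (≈ [23.0000, 37.0000])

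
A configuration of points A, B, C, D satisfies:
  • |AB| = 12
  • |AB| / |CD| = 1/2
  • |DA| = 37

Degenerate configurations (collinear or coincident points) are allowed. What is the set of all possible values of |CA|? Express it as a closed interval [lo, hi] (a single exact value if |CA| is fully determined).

|AB| ∈ {12}
|AD| ∈ {37}
|CD| ∈ {24}
|BD| ∈ [25, 49]
|AC| ∈ [13, 61]
|BC| ∈ [1, 73]

|CA| ∈ [13, 61]  (≈ [13.0000, 61.0000])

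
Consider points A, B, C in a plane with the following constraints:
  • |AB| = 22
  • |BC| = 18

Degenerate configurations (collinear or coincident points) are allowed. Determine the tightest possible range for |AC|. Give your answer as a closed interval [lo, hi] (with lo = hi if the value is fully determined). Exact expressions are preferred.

|AB| ∈ {22}
|BC| ∈ {18}
|AC| ∈ [4, 40]

|AC| ∈ [4, 40]  (≈ [4.0000, 40.0000])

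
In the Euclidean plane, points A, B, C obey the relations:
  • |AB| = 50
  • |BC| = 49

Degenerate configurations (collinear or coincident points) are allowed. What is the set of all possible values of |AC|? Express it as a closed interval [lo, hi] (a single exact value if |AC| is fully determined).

|AC| ∈ [1, 99]  (≈ [1.0000, 99.0000])

|AB| ∈ {50}
|BC| ∈ {49}
|AC| ∈ [1, 99]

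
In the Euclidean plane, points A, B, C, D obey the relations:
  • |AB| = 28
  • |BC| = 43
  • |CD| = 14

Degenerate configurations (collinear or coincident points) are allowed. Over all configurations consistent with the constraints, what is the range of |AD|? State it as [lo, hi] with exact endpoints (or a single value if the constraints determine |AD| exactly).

|AD| ∈ [1, 85]  (≈ [1.0000, 85.0000])

|AB| ∈ {28}
|BC| ∈ {43}
|CD| ∈ {14}
|AC| ∈ [15, 71]
|BD| ∈ [29, 57]
|AD| ∈ [1, 85]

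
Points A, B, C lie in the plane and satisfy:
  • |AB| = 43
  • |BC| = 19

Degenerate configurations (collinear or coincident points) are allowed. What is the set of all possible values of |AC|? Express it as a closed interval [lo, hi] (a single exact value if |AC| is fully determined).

|AC| ∈ [24, 62]  (≈ [24.0000, 62.0000])

|AB| ∈ {43}
|BC| ∈ {19}
|AC| ∈ [24, 62]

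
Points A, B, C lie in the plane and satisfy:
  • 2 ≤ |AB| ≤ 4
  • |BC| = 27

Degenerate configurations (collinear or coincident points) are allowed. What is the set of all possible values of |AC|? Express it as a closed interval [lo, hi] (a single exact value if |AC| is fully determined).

|AB| ∈ [2, 4]
|BC| ∈ {27}
|AC| ∈ [23, 31]

|AC| ∈ [23, 31]  (≈ [23.0000, 31.0000])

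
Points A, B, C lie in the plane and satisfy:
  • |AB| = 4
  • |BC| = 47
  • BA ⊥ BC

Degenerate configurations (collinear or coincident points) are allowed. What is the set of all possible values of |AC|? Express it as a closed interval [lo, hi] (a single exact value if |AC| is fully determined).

|AC| = 5·√(89)  (≈ 47.1699)

|AB| ∈ {4}
|BC| ∈ {47}
|AC| ∈ {5·√(89)}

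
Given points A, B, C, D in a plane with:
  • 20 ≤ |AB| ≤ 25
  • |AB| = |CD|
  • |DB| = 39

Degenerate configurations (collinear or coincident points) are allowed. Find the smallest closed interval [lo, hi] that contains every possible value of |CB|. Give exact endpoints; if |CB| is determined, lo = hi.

|CB| ∈ [14, 64]  (≈ [14.0000, 64.0000])

|AB| ∈ [20, 25]
|BD| ∈ {39}
|CD| ∈ [20, 25]
|AD| ∈ [14, 64]
|BC| ∈ [14, 64]
|AC| ∈ [0, 89]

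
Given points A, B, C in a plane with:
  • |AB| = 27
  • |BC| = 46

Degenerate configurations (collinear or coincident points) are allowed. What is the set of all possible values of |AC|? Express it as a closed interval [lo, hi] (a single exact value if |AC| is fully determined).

|AC| ∈ [19, 73]  (≈ [19.0000, 73.0000])

|AB| ∈ {27}
|BC| ∈ {46}
|AC| ∈ [19, 73]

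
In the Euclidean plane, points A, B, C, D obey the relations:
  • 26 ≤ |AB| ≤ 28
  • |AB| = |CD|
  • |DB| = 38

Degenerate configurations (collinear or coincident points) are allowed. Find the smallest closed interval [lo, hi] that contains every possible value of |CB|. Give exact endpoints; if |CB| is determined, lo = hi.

|AB| ∈ [26, 28]
|BD| ∈ {38}
|CD| ∈ [26, 28]
|AD| ∈ [10, 66]
|BC| ∈ [10, 66]
|AC| ∈ [0, 94]

|CB| ∈ [10, 66]  (≈ [10.0000, 66.0000])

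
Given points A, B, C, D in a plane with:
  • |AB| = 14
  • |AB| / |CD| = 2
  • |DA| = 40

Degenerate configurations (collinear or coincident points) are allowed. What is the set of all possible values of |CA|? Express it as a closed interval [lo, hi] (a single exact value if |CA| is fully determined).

|CA| ∈ [33, 47]  (≈ [33.0000, 47.0000])

|AB| ∈ {14}
|AD| ∈ {40}
|CD| ∈ {7}
|BD| ∈ [26, 54]
|AC| ∈ [33, 47]
|BC| ∈ [19, 61]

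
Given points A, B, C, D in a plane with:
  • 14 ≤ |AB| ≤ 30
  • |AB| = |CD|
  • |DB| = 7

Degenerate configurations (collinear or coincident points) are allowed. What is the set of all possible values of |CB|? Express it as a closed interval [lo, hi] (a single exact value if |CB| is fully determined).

|AB| ∈ [14, 30]
|BD| ∈ {7}
|CD| ∈ [14, 30]
|AD| ∈ [7, 37]
|BC| ∈ [7, 37]
|AC| ∈ [0, 67]

|CB| ∈ [7, 37]  (≈ [7.0000, 37.0000])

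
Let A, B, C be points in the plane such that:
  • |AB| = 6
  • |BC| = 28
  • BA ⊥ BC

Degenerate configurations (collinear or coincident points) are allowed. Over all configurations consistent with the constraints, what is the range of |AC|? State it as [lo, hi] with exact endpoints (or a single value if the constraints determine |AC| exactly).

|AB| ∈ {6}
|BC| ∈ {28}
|AC| ∈ {2·√(205)}

|AC| = 2·√(205)  (≈ 28.6356)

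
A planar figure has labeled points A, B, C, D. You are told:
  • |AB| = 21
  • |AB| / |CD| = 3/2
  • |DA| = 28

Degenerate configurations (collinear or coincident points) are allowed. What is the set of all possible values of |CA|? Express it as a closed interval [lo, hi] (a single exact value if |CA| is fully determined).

|CA| ∈ [14, 42]  (≈ [14.0000, 42.0000])

|AB| ∈ {21}
|AD| ∈ {28}
|CD| ∈ {14}
|BD| ∈ [7, 49]
|AC| ∈ [14, 42]
|BC| ∈ [0, 63]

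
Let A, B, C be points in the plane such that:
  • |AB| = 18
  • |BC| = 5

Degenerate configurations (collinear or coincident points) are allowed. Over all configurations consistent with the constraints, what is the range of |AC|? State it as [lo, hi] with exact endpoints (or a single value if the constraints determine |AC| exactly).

|AB| ∈ {18}
|BC| ∈ {5}
|AC| ∈ [13, 23]

|AC| ∈ [13, 23]  (≈ [13.0000, 23.0000])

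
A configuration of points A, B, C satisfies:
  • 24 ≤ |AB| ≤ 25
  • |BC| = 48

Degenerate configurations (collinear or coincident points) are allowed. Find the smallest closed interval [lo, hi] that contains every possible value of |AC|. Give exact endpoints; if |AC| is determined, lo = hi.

|AC| ∈ [23, 73]  (≈ [23.0000, 73.0000])

|AB| ∈ [24, 25]
|BC| ∈ {48}
|AC| ∈ [23, 73]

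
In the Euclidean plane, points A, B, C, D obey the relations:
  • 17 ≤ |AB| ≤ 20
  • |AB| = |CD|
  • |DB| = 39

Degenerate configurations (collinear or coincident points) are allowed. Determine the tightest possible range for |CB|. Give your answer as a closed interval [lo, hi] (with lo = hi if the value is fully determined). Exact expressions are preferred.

|AB| ∈ [17, 20]
|BD| ∈ {39}
|CD| ∈ [17, 20]
|AD| ∈ [19, 59]
|BC| ∈ [19, 59]
|AC| ∈ [0, 79]

|CB| ∈ [19, 59]  (≈ [19.0000, 59.0000])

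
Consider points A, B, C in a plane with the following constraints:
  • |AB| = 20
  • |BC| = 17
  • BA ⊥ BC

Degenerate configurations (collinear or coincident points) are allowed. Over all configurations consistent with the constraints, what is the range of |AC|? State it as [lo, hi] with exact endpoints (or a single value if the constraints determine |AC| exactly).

|AC| = √(689)  (≈ 26.2488)

|AB| ∈ {20}
|BC| ∈ {17}
|AC| ∈ {√(689)}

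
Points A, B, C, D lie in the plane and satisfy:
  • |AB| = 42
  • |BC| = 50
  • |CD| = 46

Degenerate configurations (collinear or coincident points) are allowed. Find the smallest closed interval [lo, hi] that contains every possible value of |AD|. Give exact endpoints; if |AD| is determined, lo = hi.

|AD| ∈ [0, 138]  (≈ [0.0000, 138.0000])

|AB| ∈ {42}
|BC| ∈ {50}
|CD| ∈ {46}
|AC| ∈ [8, 92]
|BD| ∈ [4, 96]
|AD| ∈ [0, 138]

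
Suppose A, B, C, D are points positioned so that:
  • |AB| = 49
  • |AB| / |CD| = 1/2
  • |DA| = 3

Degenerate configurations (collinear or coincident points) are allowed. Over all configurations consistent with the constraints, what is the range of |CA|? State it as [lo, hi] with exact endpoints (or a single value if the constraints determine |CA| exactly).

|AB| ∈ {49}
|AD| ∈ {3}
|CD| ∈ {98}
|BD| ∈ [46, 52]
|AC| ∈ [95, 101]
|BC| ∈ [46, 150]

|CA| ∈ [95, 101]  (≈ [95.0000, 101.0000])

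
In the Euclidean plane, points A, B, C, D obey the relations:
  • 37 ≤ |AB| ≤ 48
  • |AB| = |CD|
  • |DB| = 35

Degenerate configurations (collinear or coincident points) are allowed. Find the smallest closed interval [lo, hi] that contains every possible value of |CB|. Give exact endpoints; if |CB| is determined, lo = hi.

|AB| ∈ [37, 48]
|BD| ∈ {35}
|CD| ∈ [37, 48]
|AD| ∈ [2, 83]
|BC| ∈ [2, 83]
|AC| ∈ [0, 131]

|CB| ∈ [2, 83]  (≈ [2.0000, 83.0000])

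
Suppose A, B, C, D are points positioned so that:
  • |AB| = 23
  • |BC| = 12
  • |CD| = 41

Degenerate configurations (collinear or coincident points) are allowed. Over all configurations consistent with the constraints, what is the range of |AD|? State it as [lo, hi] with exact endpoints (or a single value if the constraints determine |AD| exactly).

|AB| ∈ {23}
|BC| ∈ {12}
|CD| ∈ {41}
|AC| ∈ [11, 35]
|BD| ∈ [29, 53]
|AD| ∈ [6, 76]

|AD| ∈ [6, 76]  (≈ [6.0000, 76.0000])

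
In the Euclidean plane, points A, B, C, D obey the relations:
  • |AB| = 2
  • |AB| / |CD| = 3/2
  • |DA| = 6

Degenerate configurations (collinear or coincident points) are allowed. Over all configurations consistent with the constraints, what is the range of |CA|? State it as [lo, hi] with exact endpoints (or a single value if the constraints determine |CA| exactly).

|CA| ∈ [14/3, 22/3]  (≈ [4.6667, 7.3333])

|AB| ∈ {2}
|AD| ∈ {6}
|CD| ∈ {4/3}
|BD| ∈ [4, 8]
|AC| ∈ [14/3, 22/3]
|BC| ∈ [8/3, 28/3]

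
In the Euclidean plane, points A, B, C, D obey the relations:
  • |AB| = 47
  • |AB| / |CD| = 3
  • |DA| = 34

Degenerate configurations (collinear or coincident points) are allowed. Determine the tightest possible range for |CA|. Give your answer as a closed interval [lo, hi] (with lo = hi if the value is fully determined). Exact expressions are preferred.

|AB| ∈ {47}
|AD| ∈ {34}
|CD| ∈ {47/3}
|BD| ∈ [13, 81]
|AC| ∈ [55/3, 149/3]
|BC| ∈ [0, 290/3]

|CA| ∈ [55/3, 149/3]  (≈ [18.3333, 49.6667])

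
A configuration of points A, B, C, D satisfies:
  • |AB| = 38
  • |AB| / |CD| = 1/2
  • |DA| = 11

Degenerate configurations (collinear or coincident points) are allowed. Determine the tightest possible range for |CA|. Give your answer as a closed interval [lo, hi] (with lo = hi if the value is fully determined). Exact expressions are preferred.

|CA| ∈ [65, 87]  (≈ [65.0000, 87.0000])

|AB| ∈ {38}
|AD| ∈ {11}
|CD| ∈ {76}
|BD| ∈ [27, 49]
|AC| ∈ [65, 87]
|BC| ∈ [27, 125]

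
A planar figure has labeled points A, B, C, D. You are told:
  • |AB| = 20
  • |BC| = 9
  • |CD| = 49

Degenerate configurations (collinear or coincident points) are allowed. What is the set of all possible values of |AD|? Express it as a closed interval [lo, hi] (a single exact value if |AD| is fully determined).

|AD| ∈ [20, 78]  (≈ [20.0000, 78.0000])

|AB| ∈ {20}
|BC| ∈ {9}
|CD| ∈ {49}
|AC| ∈ [11, 29]
|BD| ∈ [40, 58]
|AD| ∈ [20, 78]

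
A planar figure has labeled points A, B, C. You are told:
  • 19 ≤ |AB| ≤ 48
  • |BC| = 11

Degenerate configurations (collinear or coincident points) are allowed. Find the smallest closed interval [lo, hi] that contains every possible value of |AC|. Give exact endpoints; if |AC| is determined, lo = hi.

|AB| ∈ [19, 48]
|BC| ∈ {11}
|AC| ∈ [8, 59]

|AC| ∈ [8, 59]  (≈ [8.0000, 59.0000])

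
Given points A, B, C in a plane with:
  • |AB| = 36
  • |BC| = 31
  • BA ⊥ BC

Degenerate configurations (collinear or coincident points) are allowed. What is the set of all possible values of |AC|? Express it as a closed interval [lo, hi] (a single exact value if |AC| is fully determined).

|AB| ∈ {36}
|BC| ∈ {31}
|AC| ∈ {√(2257)}

|AC| = √(2257)  (≈ 47.5079)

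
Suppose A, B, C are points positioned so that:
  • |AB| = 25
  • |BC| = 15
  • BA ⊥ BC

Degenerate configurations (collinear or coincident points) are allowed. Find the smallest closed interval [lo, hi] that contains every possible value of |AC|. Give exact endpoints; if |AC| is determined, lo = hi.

|AB| ∈ {25}
|BC| ∈ {15}
|AC| ∈ {5·√(34)}

|AC| = 5·√(34)  (≈ 29.1548)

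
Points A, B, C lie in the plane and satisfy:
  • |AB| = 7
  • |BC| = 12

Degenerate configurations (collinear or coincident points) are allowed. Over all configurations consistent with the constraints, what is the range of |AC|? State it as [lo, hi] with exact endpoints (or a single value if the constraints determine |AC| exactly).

|AC| ∈ [5, 19]  (≈ [5.0000, 19.0000])

|AB| ∈ {7}
|BC| ∈ {12}
|AC| ∈ [5, 19]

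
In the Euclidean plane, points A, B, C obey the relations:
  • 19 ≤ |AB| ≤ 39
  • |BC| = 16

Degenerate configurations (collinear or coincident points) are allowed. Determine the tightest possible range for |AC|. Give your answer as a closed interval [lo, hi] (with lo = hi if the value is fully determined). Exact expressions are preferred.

|AB| ∈ [19, 39]
|BC| ∈ {16}
|AC| ∈ [3, 55]

|AC| ∈ [3, 55]  (≈ [3.0000, 55.0000])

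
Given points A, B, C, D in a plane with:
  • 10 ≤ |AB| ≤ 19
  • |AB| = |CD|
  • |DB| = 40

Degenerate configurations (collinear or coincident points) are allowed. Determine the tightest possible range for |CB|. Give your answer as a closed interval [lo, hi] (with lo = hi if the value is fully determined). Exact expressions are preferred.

|AB| ∈ [10, 19]
|BD| ∈ {40}
|CD| ∈ [10, 19]
|AD| ∈ [21, 59]
|BC| ∈ [21, 59]
|AC| ∈ [2, 78]

|CB| ∈ [21, 59]  (≈ [21.0000, 59.0000])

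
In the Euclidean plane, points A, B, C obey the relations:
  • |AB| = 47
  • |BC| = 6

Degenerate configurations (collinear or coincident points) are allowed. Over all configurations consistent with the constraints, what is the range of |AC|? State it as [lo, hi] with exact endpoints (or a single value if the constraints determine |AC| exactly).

|AB| ∈ {47}
|BC| ∈ {6}
|AC| ∈ [41, 53]

|AC| ∈ [41, 53]  (≈ [41.0000, 53.0000])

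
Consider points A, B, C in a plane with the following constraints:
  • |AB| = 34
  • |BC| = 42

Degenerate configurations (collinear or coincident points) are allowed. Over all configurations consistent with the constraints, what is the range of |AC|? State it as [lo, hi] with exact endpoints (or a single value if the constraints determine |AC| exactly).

|AC| ∈ [8, 76]  (≈ [8.0000, 76.0000])

|AB| ∈ {34}
|BC| ∈ {42}
|AC| ∈ [8, 76]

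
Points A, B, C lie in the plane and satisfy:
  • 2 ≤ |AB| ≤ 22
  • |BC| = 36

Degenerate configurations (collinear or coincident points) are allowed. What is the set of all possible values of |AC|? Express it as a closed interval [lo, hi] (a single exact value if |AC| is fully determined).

|AC| ∈ [14, 58]  (≈ [14.0000, 58.0000])

|AB| ∈ [2, 22]
|BC| ∈ {36}
|AC| ∈ [14, 58]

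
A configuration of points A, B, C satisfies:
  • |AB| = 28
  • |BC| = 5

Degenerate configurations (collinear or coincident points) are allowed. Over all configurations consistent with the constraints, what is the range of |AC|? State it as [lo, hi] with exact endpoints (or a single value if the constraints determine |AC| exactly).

|AC| ∈ [23, 33]  (≈ [23.0000, 33.0000])

|AB| ∈ {28}
|BC| ∈ {5}
|AC| ∈ [23, 33]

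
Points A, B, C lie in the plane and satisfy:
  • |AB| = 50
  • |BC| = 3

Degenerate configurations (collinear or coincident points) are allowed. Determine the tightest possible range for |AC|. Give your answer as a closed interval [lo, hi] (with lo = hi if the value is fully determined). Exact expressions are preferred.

|AC| ∈ [47, 53]  (≈ [47.0000, 53.0000])

|AB| ∈ {50}
|BC| ∈ {3}
|AC| ∈ [47, 53]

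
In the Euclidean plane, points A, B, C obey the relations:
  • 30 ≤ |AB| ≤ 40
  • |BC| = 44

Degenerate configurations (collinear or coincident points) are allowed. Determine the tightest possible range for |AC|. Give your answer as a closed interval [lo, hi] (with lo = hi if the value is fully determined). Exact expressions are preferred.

|AC| ∈ [4, 84]  (≈ [4.0000, 84.0000])

|AB| ∈ [30, 40]
|BC| ∈ {44}
|AC| ∈ [4, 84]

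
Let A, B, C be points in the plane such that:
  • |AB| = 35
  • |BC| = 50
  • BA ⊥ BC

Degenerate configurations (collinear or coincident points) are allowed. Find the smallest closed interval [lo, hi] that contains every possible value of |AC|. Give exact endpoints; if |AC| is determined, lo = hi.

|AB| ∈ {35}
|BC| ∈ {50}
|AC| ∈ {5·√(149)}

|AC| = 5·√(149)  (≈ 61.0328)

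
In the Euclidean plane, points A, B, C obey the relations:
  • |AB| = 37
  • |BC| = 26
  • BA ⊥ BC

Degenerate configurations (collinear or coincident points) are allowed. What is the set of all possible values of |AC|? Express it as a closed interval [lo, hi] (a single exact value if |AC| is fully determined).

|AB| ∈ {37}
|BC| ∈ {26}
|AC| ∈ {√(2045)}

|AC| = √(2045)  (≈ 45.2217)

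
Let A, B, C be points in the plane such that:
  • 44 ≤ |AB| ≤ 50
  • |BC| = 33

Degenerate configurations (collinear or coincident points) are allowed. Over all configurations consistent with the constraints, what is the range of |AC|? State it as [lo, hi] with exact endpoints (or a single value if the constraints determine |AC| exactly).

|AB| ∈ [44, 50]
|BC| ∈ {33}
|AC| ∈ [11, 83]

|AC| ∈ [11, 83]  (≈ [11.0000, 83.0000])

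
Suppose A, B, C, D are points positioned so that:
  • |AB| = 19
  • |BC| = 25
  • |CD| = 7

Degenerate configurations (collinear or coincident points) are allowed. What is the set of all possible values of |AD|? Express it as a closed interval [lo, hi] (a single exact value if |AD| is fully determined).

|AB| ∈ {19}
|BC| ∈ {25}
|CD| ∈ {7}
|AC| ∈ [6, 44]
|BD| ∈ [18, 32]
|AD| ∈ [0, 51]

|AD| ∈ [0, 51]  (≈ [0.0000, 51.0000])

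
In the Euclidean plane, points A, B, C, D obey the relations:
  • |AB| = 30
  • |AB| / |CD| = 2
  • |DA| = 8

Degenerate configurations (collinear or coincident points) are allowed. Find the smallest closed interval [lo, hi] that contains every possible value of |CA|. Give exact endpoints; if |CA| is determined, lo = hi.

|AB| ∈ {30}
|AD| ∈ {8}
|CD| ∈ {15}
|BD| ∈ [22, 38]
|AC| ∈ [7, 23]
|BC| ∈ [7, 53]

|CA| ∈ [7, 23]  (≈ [7.0000, 23.0000])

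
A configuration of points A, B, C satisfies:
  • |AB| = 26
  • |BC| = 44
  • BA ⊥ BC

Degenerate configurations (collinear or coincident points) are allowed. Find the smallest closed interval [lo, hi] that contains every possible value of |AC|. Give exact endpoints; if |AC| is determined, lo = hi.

|AC| = 2·√(653)  (≈ 51.1077)

|AB| ∈ {26}
|BC| ∈ {44}
|AC| ∈ {2·√(653)}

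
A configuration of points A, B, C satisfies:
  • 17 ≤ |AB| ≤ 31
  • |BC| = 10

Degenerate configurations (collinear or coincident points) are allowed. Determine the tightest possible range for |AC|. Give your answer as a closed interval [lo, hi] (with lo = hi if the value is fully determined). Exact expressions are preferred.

|AC| ∈ [7, 41]  (≈ [7.0000, 41.0000])

|AB| ∈ [17, 31]
|BC| ∈ {10}
|AC| ∈ [7, 41]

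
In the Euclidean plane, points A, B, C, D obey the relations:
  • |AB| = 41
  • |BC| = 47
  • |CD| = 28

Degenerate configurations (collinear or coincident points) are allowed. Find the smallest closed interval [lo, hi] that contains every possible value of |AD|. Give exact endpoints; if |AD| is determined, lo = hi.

|AB| ∈ {41}
|BC| ∈ {47}
|CD| ∈ {28}
|AC| ∈ [6, 88]
|BD| ∈ [19, 75]
|AD| ∈ [0, 116]

|AD| ∈ [0, 116]  (≈ [0.0000, 116.0000])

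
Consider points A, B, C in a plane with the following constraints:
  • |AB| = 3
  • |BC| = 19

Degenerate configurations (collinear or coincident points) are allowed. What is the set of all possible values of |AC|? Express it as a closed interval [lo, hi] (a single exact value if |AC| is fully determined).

|AB| ∈ {3}
|BC| ∈ {19}
|AC| ∈ [16, 22]

|AC| ∈ [16, 22]  (≈ [16.0000, 22.0000])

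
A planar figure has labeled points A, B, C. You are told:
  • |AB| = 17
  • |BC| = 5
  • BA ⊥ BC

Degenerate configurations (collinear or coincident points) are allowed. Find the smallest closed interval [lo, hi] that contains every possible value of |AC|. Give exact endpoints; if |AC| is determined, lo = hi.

|AB| ∈ {17}
|BC| ∈ {5}
|AC| ∈ {√(314)}

|AC| = √(314)  (≈ 17.7200)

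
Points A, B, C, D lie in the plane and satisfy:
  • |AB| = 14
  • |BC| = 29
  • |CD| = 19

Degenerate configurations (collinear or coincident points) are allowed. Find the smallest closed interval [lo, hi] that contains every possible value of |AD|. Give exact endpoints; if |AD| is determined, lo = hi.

|AB| ∈ {14}
|BC| ∈ {29}
|CD| ∈ {19}
|AC| ∈ [15, 43]
|BD| ∈ [10, 48]
|AD| ∈ [0, 62]

|AD| ∈ [0, 62]  (≈ [0.0000, 62.0000])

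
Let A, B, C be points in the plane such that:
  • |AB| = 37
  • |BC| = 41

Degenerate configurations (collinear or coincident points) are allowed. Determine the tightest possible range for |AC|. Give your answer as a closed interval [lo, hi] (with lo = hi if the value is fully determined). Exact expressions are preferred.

|AB| ∈ {37}
|BC| ∈ {41}
|AC| ∈ [4, 78]

|AC| ∈ [4, 78]  (≈ [4.0000, 78.0000])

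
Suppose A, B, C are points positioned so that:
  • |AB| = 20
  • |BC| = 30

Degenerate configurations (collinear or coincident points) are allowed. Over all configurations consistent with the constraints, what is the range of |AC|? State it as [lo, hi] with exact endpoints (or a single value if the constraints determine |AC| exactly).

|AB| ∈ {20}
|BC| ∈ {30}
|AC| ∈ [10, 50]

|AC| ∈ [10, 50]  (≈ [10.0000, 50.0000])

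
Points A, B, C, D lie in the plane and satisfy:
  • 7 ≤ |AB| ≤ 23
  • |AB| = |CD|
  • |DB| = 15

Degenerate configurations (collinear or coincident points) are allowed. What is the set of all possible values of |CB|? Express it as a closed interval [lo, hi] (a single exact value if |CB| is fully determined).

|CB| ∈ [0, 38]  (≈ [0.0000, 38.0000])

|AB| ∈ [7, 23]
|BD| ∈ {15}
|CD| ∈ [7, 23]
|AD| ∈ [0, 38]
|BC| ∈ [0, 38]
|AC| ∈ [0, 61]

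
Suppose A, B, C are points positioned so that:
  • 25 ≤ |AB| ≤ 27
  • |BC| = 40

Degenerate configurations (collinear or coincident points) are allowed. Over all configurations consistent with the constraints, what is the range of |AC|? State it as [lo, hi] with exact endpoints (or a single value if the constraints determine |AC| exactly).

|AB| ∈ [25, 27]
|BC| ∈ {40}
|AC| ∈ [13, 67]

|AC| ∈ [13, 67]  (≈ [13.0000, 67.0000])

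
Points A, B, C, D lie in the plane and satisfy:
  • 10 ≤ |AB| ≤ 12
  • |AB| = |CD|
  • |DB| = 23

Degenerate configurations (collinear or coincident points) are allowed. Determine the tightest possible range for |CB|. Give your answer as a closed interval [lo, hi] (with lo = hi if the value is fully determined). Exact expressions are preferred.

|CB| ∈ [11, 35]  (≈ [11.0000, 35.0000])

|AB| ∈ [10, 12]
|BD| ∈ {23}
|CD| ∈ [10, 12]
|AD| ∈ [11, 35]
|BC| ∈ [11, 35]
|AC| ∈ [0, 47]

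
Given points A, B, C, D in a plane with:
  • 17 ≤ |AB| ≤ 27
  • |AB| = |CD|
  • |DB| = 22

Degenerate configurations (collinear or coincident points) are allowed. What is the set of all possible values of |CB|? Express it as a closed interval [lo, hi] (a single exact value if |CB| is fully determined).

|AB| ∈ [17, 27]
|BD| ∈ {22}
|CD| ∈ [17, 27]
|AD| ∈ [0, 49]
|BC| ∈ [0, 49]
|AC| ∈ [0, 76]

|CB| ∈ [0, 49]  (≈ [0.0000, 49.0000])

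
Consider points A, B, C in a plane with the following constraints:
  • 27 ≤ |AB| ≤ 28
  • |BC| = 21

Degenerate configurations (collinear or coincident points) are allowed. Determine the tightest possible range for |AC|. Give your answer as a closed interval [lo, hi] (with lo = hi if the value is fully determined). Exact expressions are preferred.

|AB| ∈ [27, 28]
|BC| ∈ {21}
|AC| ∈ [6, 49]

|AC| ∈ [6, 49]  (≈ [6.0000, 49.0000])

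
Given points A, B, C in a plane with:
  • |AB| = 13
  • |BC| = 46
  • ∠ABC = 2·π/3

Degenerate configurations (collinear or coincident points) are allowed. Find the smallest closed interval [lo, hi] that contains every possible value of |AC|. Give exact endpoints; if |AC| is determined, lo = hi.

|AC| = 31·√(3)  (≈ 53.6936)

|AB| ∈ {13}
|BC| ∈ {46}
|AC| ∈ {31·√(3)}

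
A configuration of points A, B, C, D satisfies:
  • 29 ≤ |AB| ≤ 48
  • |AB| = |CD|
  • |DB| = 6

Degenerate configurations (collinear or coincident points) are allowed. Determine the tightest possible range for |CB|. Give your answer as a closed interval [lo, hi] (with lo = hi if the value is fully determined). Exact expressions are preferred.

|AB| ∈ [29, 48]
|BD| ∈ {6}
|CD| ∈ [29, 48]
|AD| ∈ [23, 54]
|BC| ∈ [23, 54]
|AC| ∈ [0, 102]

|CB| ∈ [23, 54]  (≈ [23.0000, 54.0000])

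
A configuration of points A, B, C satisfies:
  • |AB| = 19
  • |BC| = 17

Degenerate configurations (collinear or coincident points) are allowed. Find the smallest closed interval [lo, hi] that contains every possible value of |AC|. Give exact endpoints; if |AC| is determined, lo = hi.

|AC| ∈ [2, 36]  (≈ [2.0000, 36.0000])

|AB| ∈ {19}
|BC| ∈ {17}
|AC| ∈ [2, 36]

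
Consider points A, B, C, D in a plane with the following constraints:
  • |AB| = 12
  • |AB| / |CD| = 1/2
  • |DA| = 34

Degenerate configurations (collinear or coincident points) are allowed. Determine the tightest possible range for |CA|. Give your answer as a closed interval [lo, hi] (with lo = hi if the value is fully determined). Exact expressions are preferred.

|CA| ∈ [10, 58]  (≈ [10.0000, 58.0000])

|AB| ∈ {12}
|AD| ∈ {34}
|CD| ∈ {24}
|BD| ∈ [22, 46]
|AC| ∈ [10, 58]
|BC| ∈ [0, 70]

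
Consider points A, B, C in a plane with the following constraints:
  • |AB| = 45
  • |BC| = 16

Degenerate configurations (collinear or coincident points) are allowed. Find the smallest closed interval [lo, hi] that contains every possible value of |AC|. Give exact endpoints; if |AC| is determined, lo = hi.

|AC| ∈ [29, 61]  (≈ [29.0000, 61.0000])

|AB| ∈ {45}
|BC| ∈ {16}
|AC| ∈ [29, 61]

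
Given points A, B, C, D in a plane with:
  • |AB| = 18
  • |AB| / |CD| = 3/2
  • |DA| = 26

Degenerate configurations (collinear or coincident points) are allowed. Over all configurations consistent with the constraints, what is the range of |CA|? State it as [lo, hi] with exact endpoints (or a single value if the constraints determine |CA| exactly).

|CA| ∈ [14, 38]  (≈ [14.0000, 38.0000])

|AB| ∈ {18}
|AD| ∈ {26}
|CD| ∈ {12}
|BD| ∈ [8, 44]
|AC| ∈ [14, 38]
|BC| ∈ [0, 56]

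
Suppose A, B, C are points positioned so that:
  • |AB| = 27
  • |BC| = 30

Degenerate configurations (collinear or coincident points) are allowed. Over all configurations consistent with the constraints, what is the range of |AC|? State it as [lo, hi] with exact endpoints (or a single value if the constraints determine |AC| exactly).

|AB| ∈ {27}
|BC| ∈ {30}
|AC| ∈ [3, 57]

|AC| ∈ [3, 57]  (≈ [3.0000, 57.0000])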